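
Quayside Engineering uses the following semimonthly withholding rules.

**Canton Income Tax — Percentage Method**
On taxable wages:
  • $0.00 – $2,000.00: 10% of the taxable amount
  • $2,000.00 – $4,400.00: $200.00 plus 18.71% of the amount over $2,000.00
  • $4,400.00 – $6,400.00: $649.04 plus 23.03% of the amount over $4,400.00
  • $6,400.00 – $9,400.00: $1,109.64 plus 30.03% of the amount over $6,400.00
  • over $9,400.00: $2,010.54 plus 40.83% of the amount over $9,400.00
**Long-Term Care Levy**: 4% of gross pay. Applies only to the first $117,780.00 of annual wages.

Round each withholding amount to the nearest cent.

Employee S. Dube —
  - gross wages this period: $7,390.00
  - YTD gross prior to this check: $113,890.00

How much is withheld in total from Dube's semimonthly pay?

$1,562.54

Canton Income Tax: taxable = $7,390.00
  $1,109.64 + 30.03% × ($7,390.00 − $6,400.00) = $1,109.64 + 30.03% × $990.00 = $1,406.94
Long-Term Care Levy: cap $117,780.00 − YTD $113,890.00 = $3,890.00 subject; 4% × $3,890.00 = $155.60
Total: $1,406.94 + $155.60 = $1,562.54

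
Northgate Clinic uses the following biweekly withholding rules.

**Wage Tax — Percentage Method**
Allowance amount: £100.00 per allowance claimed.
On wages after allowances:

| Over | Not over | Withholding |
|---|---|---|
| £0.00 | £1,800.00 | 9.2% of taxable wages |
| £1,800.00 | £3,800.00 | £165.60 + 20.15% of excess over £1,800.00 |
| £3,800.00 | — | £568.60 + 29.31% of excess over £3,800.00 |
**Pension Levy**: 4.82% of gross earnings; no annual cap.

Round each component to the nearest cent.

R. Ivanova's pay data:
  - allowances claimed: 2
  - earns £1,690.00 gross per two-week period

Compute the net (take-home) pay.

£1,471.46

Wage Tax: taxable = £1,690.00 − 2×£100.00 = £1,490.00
  9.2% × £1,490.00 = £137.08
Pension Levy: 4.82% × £1,690.00 = £81.46
Total withheld: £137.08 + £81.46 = £218.54
Net pay: £1,690.00 − £218.54 = £1,471.46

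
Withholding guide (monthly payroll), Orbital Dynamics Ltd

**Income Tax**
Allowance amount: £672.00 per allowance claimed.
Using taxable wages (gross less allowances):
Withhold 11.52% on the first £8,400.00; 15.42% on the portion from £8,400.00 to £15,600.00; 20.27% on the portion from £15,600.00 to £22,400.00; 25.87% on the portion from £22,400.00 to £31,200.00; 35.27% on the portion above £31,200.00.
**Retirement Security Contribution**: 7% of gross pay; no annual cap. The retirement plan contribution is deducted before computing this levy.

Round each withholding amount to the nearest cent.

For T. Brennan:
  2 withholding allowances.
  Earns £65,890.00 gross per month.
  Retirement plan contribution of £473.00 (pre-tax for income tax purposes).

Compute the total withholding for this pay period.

Income Tax: taxable = £65,890.00 − £473.00 − 2×£672.00 = £64,073.00
  £5,732.84 + 35.27% × (£64,073.00 − £31,200.00) = £5,732.84 + 35.27% × £32,873.00 = £17,327.15
Retirement Security Contribution: 7% × £65,417.00 = £4,579.19
Total: £17,327.15 + £4,579.19 = £21,906.34

£21,906.34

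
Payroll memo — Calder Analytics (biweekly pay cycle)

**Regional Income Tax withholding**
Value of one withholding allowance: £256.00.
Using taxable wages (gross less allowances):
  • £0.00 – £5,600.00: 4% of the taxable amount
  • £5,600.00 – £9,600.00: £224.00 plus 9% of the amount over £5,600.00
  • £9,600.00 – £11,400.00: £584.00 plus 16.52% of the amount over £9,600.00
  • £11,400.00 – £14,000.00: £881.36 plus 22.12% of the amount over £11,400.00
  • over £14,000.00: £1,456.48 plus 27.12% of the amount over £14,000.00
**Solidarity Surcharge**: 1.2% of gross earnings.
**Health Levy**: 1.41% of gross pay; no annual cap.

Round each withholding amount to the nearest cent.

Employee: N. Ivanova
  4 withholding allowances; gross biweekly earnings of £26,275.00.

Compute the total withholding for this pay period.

Regional Income Tax: taxable = £26,275.00 − 4×£256.00 = £25,251.00
  £1,456.48 + 27.12% × (£25,251.00 − £14,000.00) = £1,456.48 + 27.12% × £11,251.00 = £4,507.75
Solidarity Surcharge: 1.2% × £26,275.00 = £315.30
Health Levy: 1.41% × £26,275.00 = £370.48
Total: £4,507.75 + £315.30 + £370.48 = £5,193.53

£5,193.53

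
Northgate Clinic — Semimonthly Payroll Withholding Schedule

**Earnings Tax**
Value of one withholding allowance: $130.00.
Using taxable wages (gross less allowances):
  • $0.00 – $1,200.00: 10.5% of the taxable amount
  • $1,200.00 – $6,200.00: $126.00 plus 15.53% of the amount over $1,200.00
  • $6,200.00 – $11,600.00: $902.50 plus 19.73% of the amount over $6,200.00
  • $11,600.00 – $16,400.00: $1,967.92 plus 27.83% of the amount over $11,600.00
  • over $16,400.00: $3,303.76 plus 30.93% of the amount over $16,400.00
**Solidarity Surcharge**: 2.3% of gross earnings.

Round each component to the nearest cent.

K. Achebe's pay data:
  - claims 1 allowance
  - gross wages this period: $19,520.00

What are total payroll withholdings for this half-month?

$4,677.53

Earnings Tax: taxable = $19,520.00 − 1×$130.00 = $19,390.00
  $3,303.76 + 30.93% × ($19,390.00 − $16,400.00) = $3,303.76 + 30.93% × $2,990.00 = $4,228.57
Solidarity Surcharge: 2.3% × $19,520.00 = $448.96
Total: $4,228.57 + $448.96 = $4,677.53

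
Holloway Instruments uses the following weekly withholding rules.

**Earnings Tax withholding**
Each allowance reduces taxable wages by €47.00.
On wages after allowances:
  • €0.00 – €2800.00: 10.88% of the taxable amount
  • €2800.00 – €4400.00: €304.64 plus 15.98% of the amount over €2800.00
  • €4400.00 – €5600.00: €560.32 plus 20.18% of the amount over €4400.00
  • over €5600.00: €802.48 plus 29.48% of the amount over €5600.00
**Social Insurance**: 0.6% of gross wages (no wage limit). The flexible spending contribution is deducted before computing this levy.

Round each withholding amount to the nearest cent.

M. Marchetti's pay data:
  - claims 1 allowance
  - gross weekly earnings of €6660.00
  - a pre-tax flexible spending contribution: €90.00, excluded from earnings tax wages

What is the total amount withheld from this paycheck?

€1114.00

Earnings Tax: taxable = €6660.00 − €90.00 − 1×€47.00 = €6523.00
  €802.48 + 29.48% × (€6523.00 − €5600.00) = €802.48 + 29.48% × €923.00 = €1074.58
Social Insurance: 0.6% × €6570.00 = €39.42
Total: €1074.58 + €39.42 = €1114.00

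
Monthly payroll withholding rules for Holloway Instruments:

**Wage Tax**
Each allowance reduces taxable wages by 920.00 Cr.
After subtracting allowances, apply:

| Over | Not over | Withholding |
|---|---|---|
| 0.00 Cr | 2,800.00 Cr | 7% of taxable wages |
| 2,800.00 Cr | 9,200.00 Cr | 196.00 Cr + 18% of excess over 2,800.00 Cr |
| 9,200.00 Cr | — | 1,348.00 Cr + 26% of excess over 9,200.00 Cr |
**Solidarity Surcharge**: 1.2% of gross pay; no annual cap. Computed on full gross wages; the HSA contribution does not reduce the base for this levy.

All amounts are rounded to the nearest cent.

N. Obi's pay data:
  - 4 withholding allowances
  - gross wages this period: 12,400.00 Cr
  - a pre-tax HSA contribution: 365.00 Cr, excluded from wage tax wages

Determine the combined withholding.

Wage Tax: taxable = 12,400.00 Cr − 365.00 Cr − 4×920.00 Cr = 8,355.00 Cr
  196.00 Cr + 18% × (8,355.00 Cr − 2,800.00 Cr) = 196.00 Cr + 18% × 5,555.00 Cr = 1,195.90 Cr
Solidarity Surcharge: 1.2% × 12,400.00 Cr = 148.80 Cr
Total: 1,195.90 Cr + 148.80 Cr = 1,344.70 Cr

1,344.70 Cr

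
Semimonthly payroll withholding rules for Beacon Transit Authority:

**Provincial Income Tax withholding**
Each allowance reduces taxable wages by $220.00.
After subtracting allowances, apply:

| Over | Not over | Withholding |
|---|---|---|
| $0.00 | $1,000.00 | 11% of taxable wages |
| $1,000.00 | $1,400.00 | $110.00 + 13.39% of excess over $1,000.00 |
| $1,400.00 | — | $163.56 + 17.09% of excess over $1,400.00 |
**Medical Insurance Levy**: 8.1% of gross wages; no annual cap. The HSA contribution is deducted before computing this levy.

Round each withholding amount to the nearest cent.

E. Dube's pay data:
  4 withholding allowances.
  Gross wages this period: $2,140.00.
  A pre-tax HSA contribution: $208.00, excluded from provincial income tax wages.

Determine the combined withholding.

Provincial Income Tax: taxable = $2,140.00 − $208.00 − 4×$220.00 = $1,052.00
  $110.00 + 13.39% × ($1,052.00 − $1,000.00) = $110.00 + 13.39% × $52.00 = $116.96
Medical Insurance Levy: 8.1% × $1,932.00 = $156.49
Total: $116.96 + $156.49 = $273.45

$273.45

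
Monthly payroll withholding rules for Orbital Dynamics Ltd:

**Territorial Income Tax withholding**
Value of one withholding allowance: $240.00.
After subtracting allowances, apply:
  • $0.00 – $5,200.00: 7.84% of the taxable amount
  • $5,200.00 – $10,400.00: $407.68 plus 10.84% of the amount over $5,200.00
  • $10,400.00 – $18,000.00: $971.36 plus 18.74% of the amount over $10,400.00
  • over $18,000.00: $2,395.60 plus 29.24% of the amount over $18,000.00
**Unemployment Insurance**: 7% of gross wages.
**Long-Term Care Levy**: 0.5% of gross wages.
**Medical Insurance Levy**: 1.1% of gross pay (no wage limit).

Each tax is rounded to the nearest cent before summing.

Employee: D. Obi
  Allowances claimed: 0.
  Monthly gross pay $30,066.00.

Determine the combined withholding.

Territorial Income Tax: taxable = $30,066.00
  $2,395.60 + 29.24% × ($30,066.00 − $18,000.00) = $2,395.60 + 29.24% × $12,066.00 = $5,923.70
Unemployment Insurance: 7% × $30,066.00 = $2,104.62
Long-Term Care Levy: 0.5% × $30,066.00 = $150.33
Medical Insurance Levy: 1.1% × $30,066.00 = $330.73
Total: $5,923.70 + $2,104.62 + $150.33 + $330.73 = $8,509.38

$8,509.38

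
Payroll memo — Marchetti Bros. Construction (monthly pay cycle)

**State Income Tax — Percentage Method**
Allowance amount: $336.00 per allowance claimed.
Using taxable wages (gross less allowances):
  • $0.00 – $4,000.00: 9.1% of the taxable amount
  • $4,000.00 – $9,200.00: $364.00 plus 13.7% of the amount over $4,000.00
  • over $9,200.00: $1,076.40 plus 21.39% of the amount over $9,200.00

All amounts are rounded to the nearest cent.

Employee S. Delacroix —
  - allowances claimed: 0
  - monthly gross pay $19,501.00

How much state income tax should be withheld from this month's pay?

State Income Tax: taxable = $19,501.00
  $1,076.40 + 21.39% × ($19,501.00 − $9,200.00) = $1,076.40 + 21.39% × $10,301.00 = $3,279.78

$3,279.78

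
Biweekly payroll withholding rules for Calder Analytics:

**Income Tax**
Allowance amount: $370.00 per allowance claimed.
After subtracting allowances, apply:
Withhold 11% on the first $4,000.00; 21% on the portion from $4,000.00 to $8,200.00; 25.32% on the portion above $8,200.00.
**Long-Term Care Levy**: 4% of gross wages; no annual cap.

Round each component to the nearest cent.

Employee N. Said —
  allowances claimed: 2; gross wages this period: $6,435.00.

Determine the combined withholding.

$1,053.35

Income Tax: taxable = $6,435.00 − 2×$370.00 = $5,695.00
  $440.00 + 21% × ($5,695.00 − $4,000.00) = $440.00 + 21% × $1,695.00 = $795.95
Long-Term Care Levy: 4% × $6,435.00 = $257.40
Total: $795.95 + $257.40 = $1,053.35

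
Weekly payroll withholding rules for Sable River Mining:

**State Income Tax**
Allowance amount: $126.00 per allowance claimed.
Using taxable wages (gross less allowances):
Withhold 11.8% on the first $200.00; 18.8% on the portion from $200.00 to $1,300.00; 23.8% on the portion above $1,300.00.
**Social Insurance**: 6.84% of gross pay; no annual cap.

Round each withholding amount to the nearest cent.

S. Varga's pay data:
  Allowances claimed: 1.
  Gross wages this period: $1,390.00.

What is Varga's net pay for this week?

$1,071.29

State Income Tax: taxable = $1,390.00 − 1×$126.00 = $1,264.00
  $23.60 + 18.8% × ($1,264.00 − $200.00) = $23.60 + 18.8% × $1,064.00 = $223.63
Social Insurance: 6.84% × $1,390.00 = $95.08
Total withheld: $223.63 + $95.08 = $318.71
Net pay: $1,390.00 − $318.71 = $1,071.29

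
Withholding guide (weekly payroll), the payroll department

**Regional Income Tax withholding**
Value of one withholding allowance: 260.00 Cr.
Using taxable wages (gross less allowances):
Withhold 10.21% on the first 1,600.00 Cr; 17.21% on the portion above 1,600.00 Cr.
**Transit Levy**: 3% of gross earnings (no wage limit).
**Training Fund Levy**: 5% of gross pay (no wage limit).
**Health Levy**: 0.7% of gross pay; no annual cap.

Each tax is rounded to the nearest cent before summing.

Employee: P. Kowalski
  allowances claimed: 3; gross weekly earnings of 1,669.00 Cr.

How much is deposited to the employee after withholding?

Regional Income Tax: taxable = 1,669.00 Cr − 3×260.00 Cr = 889.00 Cr
  10.21% × 889.00 Cr = 90.77 Cr
Transit Levy: 3% × 1,669.00 Cr = 50.07 Cr
Training Fund Levy: 5% × 1,669.00 Cr = 83.45 Cr
Health Levy: 0.7% × 1,669.00 Cr = 11.68 Cr
Total withheld: 90.77 Cr + 50.07 Cr + 83.45 Cr + 11.68 Cr = 235.97 Cr
Net pay: 1,669.00 Cr − 235.97 Cr = 1,433.03 Cr

1,433.03 Cr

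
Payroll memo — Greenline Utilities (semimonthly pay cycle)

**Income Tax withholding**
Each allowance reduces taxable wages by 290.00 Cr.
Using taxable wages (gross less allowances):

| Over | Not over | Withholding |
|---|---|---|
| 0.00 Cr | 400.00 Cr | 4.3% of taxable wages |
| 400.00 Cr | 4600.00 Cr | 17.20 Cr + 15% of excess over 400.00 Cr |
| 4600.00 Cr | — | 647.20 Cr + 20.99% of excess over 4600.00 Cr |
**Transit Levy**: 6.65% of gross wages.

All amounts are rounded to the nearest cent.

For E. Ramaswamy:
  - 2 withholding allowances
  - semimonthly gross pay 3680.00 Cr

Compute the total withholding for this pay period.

Income Tax: taxable = 3680.00 Cr − 2×290.00 Cr = 3100.00 Cr
  17.20 Cr + 15% × (3100.00 Cr − 400.00 Cr) = 17.20 Cr + 15% × 2700.00 Cr = 422.20 Cr
Transit Levy: 6.65% × 3680.00 Cr = 244.72 Cr
Total: 422.20 Cr + 244.72 Cr = 666.92 Cr

666.92 Cr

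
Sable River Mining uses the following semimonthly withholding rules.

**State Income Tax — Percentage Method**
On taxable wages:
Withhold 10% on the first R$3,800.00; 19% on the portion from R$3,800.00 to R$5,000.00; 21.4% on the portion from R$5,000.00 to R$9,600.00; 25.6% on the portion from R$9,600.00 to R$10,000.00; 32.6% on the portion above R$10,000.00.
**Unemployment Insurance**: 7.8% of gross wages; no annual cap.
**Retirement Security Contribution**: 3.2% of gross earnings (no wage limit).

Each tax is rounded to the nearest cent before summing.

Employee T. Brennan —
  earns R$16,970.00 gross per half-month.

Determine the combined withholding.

State Income Tax: taxable = R$16,970.00
  R$1,694.80 + 32.6% × (R$16,970.00 − R$10,000.00) = R$1,694.80 + 32.6% × R$6,970.00 = R$3,967.02
Unemployment Insurance: 7.8% × R$16,970.00 = R$1,323.66
Retirement Security Contribution: 3.2% × R$16,970.00 = R$543.04
Total: R$3,967.02 + R$1,323.66 + R$543.04 = R$5,833.72

R$5,833.72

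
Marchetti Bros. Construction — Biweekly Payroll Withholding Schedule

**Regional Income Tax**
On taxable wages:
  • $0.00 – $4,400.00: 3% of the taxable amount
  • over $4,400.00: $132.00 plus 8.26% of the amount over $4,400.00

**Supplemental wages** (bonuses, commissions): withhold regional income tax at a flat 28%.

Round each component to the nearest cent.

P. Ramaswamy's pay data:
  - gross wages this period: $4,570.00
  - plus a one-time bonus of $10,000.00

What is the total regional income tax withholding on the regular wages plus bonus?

Regional Income Tax: taxable = $4,570.00
  $132.00 + 8.26% × ($4,570.00 − $4,400.00) = $132.00 + 8.26% × $170.00 = $146.04
Supplemental (28% flat on bonus): 28% × $10,000.00 = $2,800.00
Total regional income tax: $146.04 + $2,800.00 = $2,946.04

$2,946.04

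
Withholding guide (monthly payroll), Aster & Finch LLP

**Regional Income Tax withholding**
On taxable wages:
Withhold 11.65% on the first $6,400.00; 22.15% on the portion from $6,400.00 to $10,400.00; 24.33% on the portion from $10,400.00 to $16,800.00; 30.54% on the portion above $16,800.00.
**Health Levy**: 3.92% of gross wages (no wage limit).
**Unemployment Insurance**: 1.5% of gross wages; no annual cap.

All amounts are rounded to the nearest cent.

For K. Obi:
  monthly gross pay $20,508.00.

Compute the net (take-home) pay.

$15,075.33

Regional Income Tax: taxable = $20,508.00
  $3,188.72 + 30.54% × ($20,508.00 − $16,800.00) = $3,188.72 + 30.54% × $3,708.00 = $4,321.14
Health Levy: 3.92% × $20,508.00 = $803.91
Unemployment Insurance: 1.5% × $20,508.00 = $307.62
Total withheld: $4,321.14 + $803.91 + $307.62 = $5,432.67
Net pay: $20,508.00 − $5,432.67 = $15,075.33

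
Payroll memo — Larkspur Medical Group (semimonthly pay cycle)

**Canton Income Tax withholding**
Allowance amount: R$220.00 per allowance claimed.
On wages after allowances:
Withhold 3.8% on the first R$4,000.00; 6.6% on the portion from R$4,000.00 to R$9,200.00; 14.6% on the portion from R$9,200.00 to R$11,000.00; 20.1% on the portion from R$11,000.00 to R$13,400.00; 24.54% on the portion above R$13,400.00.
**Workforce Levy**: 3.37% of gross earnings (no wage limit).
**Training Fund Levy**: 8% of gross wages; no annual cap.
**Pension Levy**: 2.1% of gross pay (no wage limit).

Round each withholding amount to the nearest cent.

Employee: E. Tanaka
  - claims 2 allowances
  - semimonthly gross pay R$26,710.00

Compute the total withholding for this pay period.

R$7,996.54

Canton Income Tax: taxable = R$26,710.00 − 2×R$220.00 = R$26,270.00
  R$1,240.40 + 24.54% × (R$26,270.00 − R$13,400.00) = R$1,240.40 + 24.54% × R$12,870.00 = R$4,398.70
Workforce Levy: 3.37% × R$26,710.00 = R$900.13
Training Fund Levy: 8% × R$26,710.00 = R$2,136.80
Pension Levy: 2.1% × R$26,710.00 = R$560.91
Total: R$4,398.70 + R$900.13 + R$2,136.80 + R$560.91 = R$7,996.54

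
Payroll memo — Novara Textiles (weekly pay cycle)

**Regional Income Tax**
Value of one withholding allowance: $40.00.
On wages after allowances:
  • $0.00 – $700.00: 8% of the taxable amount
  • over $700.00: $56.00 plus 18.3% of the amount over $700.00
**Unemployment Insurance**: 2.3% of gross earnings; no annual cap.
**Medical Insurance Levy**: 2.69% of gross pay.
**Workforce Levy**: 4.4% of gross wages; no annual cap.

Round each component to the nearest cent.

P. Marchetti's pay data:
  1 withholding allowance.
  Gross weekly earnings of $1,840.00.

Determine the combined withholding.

Regional Income Tax: taxable = $1,840.00 − 1×$40.00 = $1,800.00
  $56.00 + 18.3% × ($1,800.00 − $700.00) = $56.00 + 18.3% × $1,100.00 = $257.30
Unemployment Insurance: 2.3% × $1,840.00 = $42.32
Medical Insurance Levy: 2.69% × $1,840.00 = $49.50
Workforce Levy: 4.4% × $1,840.00 = $80.96
Total: $257.30 + $42.32 + $49.50 + $80.96 = $430.08

$430.08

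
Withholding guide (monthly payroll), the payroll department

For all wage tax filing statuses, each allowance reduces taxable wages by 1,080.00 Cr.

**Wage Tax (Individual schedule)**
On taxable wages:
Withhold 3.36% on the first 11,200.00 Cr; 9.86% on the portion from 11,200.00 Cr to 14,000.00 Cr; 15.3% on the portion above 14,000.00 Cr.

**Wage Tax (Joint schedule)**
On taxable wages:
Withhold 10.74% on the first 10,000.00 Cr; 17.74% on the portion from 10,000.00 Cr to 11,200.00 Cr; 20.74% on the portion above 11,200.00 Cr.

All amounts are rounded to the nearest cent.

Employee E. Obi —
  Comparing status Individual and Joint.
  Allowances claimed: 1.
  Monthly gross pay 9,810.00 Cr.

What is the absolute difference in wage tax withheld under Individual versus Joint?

644.27 Cr

Wage Tax (Individual): taxable = 9,810.00 Cr − 1×1,080.00 Cr = 8,730.00 Cr
  3.36% × 8,730.00 Cr = 293.33 Cr
Wage Tax (Joint): taxable = 9,810.00 Cr − 1×1,080.00 Cr = 8,730.00 Cr
  10.74% × 8,730.00 Cr = 937.60 Cr
Difference: |293.33 Cr − 937.60 Cr| = 644.27 Cr (higher under Joint)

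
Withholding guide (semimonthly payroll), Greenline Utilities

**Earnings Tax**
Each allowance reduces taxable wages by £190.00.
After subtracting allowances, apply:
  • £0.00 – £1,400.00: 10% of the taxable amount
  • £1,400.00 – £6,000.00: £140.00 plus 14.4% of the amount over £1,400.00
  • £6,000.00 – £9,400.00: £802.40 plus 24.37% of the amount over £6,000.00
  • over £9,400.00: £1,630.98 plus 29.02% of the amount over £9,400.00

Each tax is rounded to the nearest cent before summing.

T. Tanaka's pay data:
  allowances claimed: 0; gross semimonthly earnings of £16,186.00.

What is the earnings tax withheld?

£3,600.28

Earnings Tax: taxable = £16,186.00
  £1,630.98 + 29.02% × (£16,186.00 − £9,400.00) = £1,630.98 + 29.02% × £6,786.00 = £3,600.28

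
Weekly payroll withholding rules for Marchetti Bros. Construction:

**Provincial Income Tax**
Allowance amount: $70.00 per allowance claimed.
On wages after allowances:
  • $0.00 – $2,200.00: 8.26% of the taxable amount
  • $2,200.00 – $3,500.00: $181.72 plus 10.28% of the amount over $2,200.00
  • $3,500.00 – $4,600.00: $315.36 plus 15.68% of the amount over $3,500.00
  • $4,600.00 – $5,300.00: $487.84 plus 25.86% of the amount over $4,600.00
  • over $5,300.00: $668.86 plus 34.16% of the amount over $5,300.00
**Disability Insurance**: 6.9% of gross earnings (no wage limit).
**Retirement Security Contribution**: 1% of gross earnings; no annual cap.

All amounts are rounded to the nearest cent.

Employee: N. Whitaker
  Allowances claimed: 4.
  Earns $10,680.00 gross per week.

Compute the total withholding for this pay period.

$3,254.74

Provincial Income Tax: taxable = $10,680.00 − 4×$70.00 = $10,400.00
  $668.86 + 34.16% × ($10,400.00 − $5,300.00) = $668.86 + 34.16% × $5,100.00 = $2,411.02
Disability Insurance: 6.9% × $10,680.00 = $736.92
Retirement Security Contribution: 1% × $10,680.00 = $106.80
Total: $2,411.02 + $736.92 + $106.80 = $3,254.74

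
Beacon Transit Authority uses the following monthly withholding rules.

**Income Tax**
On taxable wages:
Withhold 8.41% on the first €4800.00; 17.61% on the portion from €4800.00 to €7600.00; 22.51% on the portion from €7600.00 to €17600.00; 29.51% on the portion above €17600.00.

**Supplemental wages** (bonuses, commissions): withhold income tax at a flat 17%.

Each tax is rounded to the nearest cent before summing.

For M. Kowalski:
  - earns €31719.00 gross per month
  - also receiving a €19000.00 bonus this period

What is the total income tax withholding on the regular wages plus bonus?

€10544.28

Income Tax: taxable = €31719.00
  €3147.76 + 29.51% × (€31719.00 − €17600.00) = €3147.76 + 29.51% × €14119.00 = €7314.28
Supplemental (17% flat on bonus): 17% × €19000.00 = €3230.00
Total income tax: €7314.28 + €3230.00 = €10544.28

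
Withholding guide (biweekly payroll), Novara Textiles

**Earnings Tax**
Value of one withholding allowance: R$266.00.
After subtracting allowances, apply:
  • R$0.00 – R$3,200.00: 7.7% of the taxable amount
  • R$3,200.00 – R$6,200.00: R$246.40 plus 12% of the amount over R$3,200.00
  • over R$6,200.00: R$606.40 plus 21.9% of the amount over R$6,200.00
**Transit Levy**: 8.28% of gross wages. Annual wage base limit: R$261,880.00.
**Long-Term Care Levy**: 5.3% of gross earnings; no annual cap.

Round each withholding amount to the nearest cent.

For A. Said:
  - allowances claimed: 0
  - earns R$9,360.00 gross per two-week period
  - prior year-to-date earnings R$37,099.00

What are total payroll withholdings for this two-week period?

Earnings Tax: taxable = R$9,360.00
  R$606.40 + 21.9% × (R$9,360.00 − R$6,200.00) = R$606.40 + 21.9% × R$3,160.00 = R$1,298.44
Transit Levy: 8.28% × R$9,360.00 = R$775.01
Long-Term Care Levy: 5.3% × R$9,360.00 = R$496.08
Total: R$1,298.44 + R$775.01 + R$496.08 = R$2,569.53

R$2,569.53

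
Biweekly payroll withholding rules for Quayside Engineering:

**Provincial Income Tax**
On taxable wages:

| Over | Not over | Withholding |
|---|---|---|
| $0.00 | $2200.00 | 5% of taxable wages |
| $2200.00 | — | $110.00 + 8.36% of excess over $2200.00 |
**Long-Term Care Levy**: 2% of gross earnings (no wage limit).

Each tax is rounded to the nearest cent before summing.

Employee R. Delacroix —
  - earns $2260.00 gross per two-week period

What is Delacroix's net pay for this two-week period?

Provincial Income Tax: taxable = $2260.00
  $110.00 + 8.36% × ($2260.00 − $2200.00) = $110.00 + 8.36% × $60.00 = $115.02
Long-Term Care Levy: 2% × $2260.00 = $45.20
Total withheld: $115.02 + $45.20 = $160.22
Net pay: $2260.00 − $160.22 = $2099.78

$2099.78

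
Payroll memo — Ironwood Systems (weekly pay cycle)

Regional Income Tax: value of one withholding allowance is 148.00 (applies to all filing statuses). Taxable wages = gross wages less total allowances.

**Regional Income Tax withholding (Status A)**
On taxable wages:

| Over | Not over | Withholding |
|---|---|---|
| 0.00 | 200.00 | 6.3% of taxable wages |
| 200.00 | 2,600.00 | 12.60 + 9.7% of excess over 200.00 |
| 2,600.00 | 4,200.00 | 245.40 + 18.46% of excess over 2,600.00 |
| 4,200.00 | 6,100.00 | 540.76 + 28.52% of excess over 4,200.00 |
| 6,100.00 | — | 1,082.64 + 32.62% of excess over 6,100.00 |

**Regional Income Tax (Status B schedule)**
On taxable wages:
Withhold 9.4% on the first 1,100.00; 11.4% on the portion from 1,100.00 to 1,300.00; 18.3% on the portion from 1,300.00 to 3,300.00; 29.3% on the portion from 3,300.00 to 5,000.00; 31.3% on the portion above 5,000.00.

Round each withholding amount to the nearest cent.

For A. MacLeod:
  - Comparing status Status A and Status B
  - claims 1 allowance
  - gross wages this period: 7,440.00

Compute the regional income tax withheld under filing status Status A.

1,471.47

Regional Income Tax (Status A): taxable = 7,440.00 − 1×148.00 = 7,292.00
  1,082.64 + 32.62% × (7,292.00 − 6,100.00) = 1,082.64 + 32.62% × 1,192.00 = 1,471.47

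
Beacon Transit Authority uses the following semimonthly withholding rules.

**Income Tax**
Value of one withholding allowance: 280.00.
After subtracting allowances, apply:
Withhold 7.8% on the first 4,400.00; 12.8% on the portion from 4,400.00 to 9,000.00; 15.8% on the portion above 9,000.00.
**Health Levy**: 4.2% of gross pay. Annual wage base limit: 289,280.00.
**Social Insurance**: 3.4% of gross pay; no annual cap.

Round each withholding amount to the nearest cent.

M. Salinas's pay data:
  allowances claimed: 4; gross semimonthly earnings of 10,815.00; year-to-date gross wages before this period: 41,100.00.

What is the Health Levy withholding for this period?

Health Levy: 4.2% × 10,815.00 = 454.23

454.23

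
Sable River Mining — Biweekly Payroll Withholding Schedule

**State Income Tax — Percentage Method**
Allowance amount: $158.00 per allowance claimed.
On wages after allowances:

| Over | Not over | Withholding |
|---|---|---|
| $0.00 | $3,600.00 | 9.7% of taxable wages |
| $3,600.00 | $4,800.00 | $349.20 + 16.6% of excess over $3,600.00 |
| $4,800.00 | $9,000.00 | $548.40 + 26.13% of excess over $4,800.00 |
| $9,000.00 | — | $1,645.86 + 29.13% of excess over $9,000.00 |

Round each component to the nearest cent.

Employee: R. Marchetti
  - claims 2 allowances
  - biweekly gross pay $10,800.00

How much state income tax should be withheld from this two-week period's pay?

State Income Tax: taxable = $10,800.00 − 2×$158.00 = $10,484.00
  $1,645.86 + 29.13% × ($10,484.00 − $9,000.00) = $1,645.86 + 29.13% × $1,484.00 = $2,078.15

$2,078.15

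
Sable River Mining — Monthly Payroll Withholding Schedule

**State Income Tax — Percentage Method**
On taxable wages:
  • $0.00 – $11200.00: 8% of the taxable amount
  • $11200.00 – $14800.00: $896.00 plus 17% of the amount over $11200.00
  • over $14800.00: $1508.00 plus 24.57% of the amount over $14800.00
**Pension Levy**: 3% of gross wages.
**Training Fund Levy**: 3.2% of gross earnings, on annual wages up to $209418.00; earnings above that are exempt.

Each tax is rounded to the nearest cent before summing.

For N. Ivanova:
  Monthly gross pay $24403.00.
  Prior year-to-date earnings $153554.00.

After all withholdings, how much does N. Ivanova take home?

$19022.55

State Income Tax: taxable = $24403.00
  $1508.00 + 24.57% × ($24403.00 − $14800.00) = $1508.00 + 24.57% × $9603.00 = $3867.46
Pension Levy: 3% × $24403.00 = $732.09
Training Fund Levy: 3.2% × $24403.00 = $780.90
Total withheld: $3867.46 + $732.09 + $780.90 = $5380.45
Net pay: $24403.00 − $5380.45 = $19022.55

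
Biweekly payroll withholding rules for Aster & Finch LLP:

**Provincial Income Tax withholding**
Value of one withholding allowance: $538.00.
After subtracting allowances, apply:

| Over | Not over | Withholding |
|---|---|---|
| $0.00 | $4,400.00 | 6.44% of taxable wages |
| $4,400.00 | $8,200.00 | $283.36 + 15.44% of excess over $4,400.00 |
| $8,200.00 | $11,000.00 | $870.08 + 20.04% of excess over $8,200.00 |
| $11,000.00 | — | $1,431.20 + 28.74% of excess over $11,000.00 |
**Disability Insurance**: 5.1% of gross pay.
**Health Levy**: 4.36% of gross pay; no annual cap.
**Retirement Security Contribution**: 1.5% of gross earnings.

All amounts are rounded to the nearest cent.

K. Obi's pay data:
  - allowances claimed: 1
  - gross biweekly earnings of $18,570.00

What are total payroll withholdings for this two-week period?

$5,487.47

Provincial Income Tax: taxable = $18,570.00 − 1×$538.00 = $18,032.00
  $1,431.20 + 28.74% × ($18,032.00 − $11,000.00) = $1,431.20 + 28.74% × $7,032.00 = $3,452.20
Disability Insurance: 5.1% × $18,570.00 = $947.07
Health Levy: 4.36% × $18,570.00 = $809.65
Retirement Security Contribution: 1.5% × $18,570.00 = $278.55
Total: $3,452.20 + $947.07 + $809.65 + $278.55 = $5,487.47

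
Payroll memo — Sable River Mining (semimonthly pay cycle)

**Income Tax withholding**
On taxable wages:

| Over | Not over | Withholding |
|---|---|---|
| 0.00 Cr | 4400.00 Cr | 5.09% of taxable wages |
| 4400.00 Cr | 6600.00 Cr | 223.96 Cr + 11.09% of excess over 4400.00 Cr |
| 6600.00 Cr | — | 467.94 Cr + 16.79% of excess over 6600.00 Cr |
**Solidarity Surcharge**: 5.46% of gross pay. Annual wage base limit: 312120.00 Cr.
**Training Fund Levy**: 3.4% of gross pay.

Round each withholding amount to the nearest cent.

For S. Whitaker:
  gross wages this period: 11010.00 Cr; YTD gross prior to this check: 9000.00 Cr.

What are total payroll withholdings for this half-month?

Income Tax: taxable = 11010.00 Cr
  467.94 Cr + 16.79% × (11010.00 Cr − 6600.00 Cr) = 467.94 Cr + 16.79% × 4410.00 Cr = 1208.38 Cr
Solidarity Surcharge: 5.46% × 11010.00 Cr = 601.15 Cr
Training Fund Levy: 3.4% × 11010.00 Cr = 374.34 Cr
Total: 1208.38 Cr + 601.15 Cr + 374.34 Cr = 2183.87 Cr

2183.87 Cr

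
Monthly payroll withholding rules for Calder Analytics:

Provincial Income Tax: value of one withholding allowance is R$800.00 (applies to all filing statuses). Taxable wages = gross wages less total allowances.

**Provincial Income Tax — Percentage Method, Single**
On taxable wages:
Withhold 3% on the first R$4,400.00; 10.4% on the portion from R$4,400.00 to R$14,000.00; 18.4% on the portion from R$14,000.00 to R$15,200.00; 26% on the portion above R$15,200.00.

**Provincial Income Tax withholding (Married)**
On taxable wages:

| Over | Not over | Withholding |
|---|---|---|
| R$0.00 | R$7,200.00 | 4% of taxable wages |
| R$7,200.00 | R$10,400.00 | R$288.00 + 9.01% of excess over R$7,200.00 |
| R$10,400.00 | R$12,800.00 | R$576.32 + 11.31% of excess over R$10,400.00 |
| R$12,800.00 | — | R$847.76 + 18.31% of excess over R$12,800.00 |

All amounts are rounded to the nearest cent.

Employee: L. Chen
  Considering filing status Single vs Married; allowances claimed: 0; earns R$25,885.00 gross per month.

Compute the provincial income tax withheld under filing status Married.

Provincial Income Tax (Married): taxable = R$25,885.00
  R$847.76 + 18.31% × (R$25,885.00 − R$12,800.00) = R$847.76 + 18.31% × R$13,085.00 = R$3,243.62

R$3,243.62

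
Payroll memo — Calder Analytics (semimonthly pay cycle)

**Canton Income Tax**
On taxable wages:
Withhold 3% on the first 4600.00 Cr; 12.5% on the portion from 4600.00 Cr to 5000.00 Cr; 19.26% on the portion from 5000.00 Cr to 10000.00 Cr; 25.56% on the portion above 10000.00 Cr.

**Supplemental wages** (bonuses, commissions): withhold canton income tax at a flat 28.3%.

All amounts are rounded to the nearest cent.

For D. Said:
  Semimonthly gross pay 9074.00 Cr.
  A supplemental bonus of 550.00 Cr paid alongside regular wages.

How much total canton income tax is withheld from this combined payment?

1128.30 Cr

Canton Income Tax: taxable = 9074.00 Cr
  188.00 Cr + 19.26% × (9074.00 Cr − 5000.00 Cr) = 188.00 Cr + 19.26% × 4074.00 Cr = 972.65 Cr
Supplemental (28.3% flat on bonus): 28.3% × 550.00 Cr = 155.65 Cr
Total canton income tax: 972.65 Cr + 155.65 Cr = 1128.30 Cr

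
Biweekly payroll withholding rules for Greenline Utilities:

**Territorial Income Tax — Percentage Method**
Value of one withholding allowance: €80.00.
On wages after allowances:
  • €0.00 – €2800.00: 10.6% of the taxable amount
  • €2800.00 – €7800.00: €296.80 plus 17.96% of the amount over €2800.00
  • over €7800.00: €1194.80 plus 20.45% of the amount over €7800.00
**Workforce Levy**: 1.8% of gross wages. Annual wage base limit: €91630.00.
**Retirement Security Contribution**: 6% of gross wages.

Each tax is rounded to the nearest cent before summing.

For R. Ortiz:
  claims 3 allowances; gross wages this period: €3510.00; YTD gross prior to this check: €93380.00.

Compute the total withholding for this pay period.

Territorial Income Tax: taxable = €3510.00 − 3×€80.00 = €3270.00
  €296.80 + 17.96% × (€3270.00 − €2800.00) = €296.80 + 17.96% × €470.00 = €381.21
Workforce Levy: YTD €93380.00 ≥ cap €91630.00 → €0.00
Retirement Security Contribution: 6% × €3510.00 = €210.60
Total: €381.21 + €0.00 + €210.60 = €591.81

€591.81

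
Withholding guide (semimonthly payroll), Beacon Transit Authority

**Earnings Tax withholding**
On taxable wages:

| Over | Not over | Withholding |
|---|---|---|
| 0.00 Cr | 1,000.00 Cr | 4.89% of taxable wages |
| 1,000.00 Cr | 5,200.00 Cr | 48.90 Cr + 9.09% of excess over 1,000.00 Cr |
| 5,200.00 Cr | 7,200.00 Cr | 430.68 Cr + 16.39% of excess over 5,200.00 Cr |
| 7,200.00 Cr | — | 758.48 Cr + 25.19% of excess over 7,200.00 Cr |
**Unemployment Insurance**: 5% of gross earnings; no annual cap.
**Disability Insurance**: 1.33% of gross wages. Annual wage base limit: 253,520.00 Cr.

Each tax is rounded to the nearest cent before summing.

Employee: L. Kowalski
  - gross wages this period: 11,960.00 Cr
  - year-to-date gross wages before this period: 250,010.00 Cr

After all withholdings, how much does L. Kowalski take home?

9,357.80 Cr

Earnings Tax: taxable = 11,960.00 Cr
  758.48 Cr + 25.19% × (11,960.00 Cr − 7,200.00 Cr) = 758.48 Cr + 25.19% × 4,760.00 Cr = 1,957.52 Cr
Unemployment Insurance: 5% × 11,960.00 Cr = 598.00 Cr
Disability Insurance: cap 253,520.00 Cr − YTD 250,010.00 Cr = 3,510.00 Cr subject; 1.33% × 3,510.00 Cr = 46.68 Cr
Total withheld: 1,957.52 Cr + 598.00 Cr + 46.68 Cr = 2,602.20 Cr
Net pay: 11,960.00 Cr − 2,602.20 Cr = 9,357.80 Cr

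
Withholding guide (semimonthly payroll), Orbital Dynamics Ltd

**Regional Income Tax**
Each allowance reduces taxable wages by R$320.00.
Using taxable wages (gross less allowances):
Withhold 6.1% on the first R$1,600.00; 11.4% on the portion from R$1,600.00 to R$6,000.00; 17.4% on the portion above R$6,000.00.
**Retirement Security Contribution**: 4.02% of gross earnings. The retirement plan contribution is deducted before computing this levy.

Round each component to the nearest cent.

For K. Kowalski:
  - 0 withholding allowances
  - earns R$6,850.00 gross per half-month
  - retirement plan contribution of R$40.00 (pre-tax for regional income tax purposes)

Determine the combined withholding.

Regional Income Tax: taxable = R$6,850.00 − R$40.00 = R$6,810.00
  R$599.20 + 17.4% × (R$6,810.00 − R$6,000.00) = R$599.20 + 17.4% × R$810.00 = R$740.14
Retirement Security Contribution: 4.02% × R$6,810.00 = R$273.76
Total: R$740.14 + R$273.76 = R$1,013.90

R$1,013.90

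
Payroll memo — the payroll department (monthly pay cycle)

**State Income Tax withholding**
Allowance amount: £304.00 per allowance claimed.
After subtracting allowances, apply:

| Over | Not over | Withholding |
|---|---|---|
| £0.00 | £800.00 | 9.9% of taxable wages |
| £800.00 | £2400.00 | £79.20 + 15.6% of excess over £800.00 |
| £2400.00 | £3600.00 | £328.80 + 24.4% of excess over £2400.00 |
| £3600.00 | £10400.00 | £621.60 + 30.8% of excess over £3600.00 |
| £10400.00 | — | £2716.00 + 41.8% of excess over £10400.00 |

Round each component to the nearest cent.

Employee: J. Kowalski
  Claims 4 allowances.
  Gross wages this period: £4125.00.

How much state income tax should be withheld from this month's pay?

State Income Tax: taxable = £4125.00 − 4×£304.00 = £2909.00
  £328.80 + 24.4% × (£2909.00 − £2400.00) = £328.80 + 24.4% × £509.00 = £453.00

£453.00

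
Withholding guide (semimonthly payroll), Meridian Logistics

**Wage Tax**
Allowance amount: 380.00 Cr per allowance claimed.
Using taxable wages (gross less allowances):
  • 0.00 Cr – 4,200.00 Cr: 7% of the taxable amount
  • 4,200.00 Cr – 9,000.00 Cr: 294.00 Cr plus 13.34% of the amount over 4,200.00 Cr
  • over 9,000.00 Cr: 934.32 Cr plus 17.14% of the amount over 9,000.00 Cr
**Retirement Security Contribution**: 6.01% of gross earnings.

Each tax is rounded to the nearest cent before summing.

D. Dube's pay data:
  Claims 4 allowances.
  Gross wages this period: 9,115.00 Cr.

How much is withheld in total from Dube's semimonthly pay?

Wage Tax: taxable = 9,115.00 Cr − 4×380.00 Cr = 7,595.00 Cr
  294.00 Cr + 13.34% × (7,595.00 Cr − 4,200.00 Cr) = 294.00 Cr + 13.34% × 3,395.00 Cr = 746.89 Cr
Retirement Security Contribution: 6.01% × 9,115.00 Cr = 547.81 Cr
Total: 746.89 Cr + 547.81 Cr = 1,294.70 Cr

1,294.70 Cr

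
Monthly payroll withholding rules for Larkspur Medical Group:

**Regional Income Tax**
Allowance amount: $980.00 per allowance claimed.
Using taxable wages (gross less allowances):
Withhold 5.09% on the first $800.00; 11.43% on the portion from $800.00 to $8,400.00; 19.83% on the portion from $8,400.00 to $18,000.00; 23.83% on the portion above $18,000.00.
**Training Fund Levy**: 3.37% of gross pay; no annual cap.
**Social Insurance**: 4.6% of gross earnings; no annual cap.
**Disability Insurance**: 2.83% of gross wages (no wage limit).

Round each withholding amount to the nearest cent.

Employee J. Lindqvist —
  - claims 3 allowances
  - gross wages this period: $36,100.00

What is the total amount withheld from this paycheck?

$10,324.51

Regional Income Tax: taxable = $36,100.00 − 3×$980.00 = $33,160.00
  $2,813.08 + 23.83% × ($33,160.00 − $18,000.00) = $2,813.08 + 23.83% × $15,160.00 = $6,425.71
Training Fund Levy: 3.37% × $36,100.00 = $1,216.57
Social Insurance: 4.6% × $36,100.00 = $1,660.60
Disability Insurance: 2.83% × $36,100.00 = $1,021.63
Total: $6,425.71 + $1,216.57 + $1,660.60 + $1,021.63 = $10,324.51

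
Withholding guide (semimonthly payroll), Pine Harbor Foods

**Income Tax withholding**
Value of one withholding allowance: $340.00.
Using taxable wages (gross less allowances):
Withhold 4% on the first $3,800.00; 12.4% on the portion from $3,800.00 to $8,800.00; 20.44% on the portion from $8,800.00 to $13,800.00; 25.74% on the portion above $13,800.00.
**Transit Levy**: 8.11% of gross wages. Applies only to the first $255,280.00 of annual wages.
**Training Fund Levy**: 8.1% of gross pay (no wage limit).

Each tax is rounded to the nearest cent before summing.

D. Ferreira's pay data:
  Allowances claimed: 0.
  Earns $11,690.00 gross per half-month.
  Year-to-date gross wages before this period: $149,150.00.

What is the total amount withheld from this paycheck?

Income Tax: taxable = $11,690.00
  $772.00 + 20.44% × ($11,690.00 − $8,800.00) = $772.00 + 20.44% × $2,890.00 = $1,362.72
Transit Levy: 8.11% × $11,690.00 = $948.06
Training Fund Levy: 8.1% × $11,690.00 = $946.89
Total: $1,362.72 + $948.06 + $946.89 = $3,257.67

$3,257.67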